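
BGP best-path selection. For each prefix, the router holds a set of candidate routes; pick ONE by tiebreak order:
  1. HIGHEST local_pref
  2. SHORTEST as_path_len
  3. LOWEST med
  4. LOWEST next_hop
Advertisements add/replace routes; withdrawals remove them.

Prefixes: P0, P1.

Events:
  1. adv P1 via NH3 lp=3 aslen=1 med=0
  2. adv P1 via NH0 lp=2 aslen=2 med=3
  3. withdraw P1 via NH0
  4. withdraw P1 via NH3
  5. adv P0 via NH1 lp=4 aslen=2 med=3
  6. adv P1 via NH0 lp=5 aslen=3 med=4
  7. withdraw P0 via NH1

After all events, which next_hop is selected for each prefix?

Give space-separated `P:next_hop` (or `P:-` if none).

Answer: P0:- P1:NH0

Derivation:
Op 1: best P0=- P1=NH3
Op 2: best P0=- P1=NH3
Op 3: best P0=- P1=NH3
Op 4: best P0=- P1=-
Op 5: best P0=NH1 P1=-
Op 6: best P0=NH1 P1=NH0
Op 7: best P0=- P1=NH0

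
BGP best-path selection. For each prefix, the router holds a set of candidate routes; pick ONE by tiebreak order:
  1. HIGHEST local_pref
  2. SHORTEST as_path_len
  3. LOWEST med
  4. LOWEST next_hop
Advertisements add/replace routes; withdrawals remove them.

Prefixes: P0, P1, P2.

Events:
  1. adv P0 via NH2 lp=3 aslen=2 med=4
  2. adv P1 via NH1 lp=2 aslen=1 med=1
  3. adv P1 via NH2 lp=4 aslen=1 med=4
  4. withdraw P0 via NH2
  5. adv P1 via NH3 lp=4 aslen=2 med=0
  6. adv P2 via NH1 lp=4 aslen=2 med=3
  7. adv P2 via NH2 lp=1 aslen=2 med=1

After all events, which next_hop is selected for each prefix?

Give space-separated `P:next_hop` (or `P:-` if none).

Answer: P0:- P1:NH2 P2:NH1

Derivation:
Op 1: best P0=NH2 P1=- P2=-
Op 2: best P0=NH2 P1=NH1 P2=-
Op 3: best P0=NH2 P1=NH2 P2=-
Op 4: best P0=- P1=NH2 P2=-
Op 5: best P0=- P1=NH2 P2=-
Op 6: best P0=- P1=NH2 P2=NH1
Op 7: best P0=- P1=NH2 P2=NH1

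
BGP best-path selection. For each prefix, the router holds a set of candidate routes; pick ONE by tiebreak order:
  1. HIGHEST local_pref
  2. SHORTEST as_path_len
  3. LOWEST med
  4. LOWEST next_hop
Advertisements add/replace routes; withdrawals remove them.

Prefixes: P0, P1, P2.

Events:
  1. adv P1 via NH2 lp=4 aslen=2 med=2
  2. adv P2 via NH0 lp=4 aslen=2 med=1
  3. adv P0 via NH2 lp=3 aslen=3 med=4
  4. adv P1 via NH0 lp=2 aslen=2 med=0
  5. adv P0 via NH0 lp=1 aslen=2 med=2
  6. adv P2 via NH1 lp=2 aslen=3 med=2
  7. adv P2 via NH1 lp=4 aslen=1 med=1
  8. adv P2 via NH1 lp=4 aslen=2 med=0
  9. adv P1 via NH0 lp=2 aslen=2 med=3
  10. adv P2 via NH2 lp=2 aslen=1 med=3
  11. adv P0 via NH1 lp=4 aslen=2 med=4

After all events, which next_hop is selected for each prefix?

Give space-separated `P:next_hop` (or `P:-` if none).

Answer: P0:NH1 P1:NH2 P2:NH1

Derivation:
Op 1: best P0=- P1=NH2 P2=-
Op 2: best P0=- P1=NH2 P2=NH0
Op 3: best P0=NH2 P1=NH2 P2=NH0
Op 4: best P0=NH2 P1=NH2 P2=NH0
Op 5: best P0=NH2 P1=NH2 P2=NH0
Op 6: best P0=NH2 P1=NH2 P2=NH0
Op 7: best P0=NH2 P1=NH2 P2=NH1
Op 8: best P0=NH2 P1=NH2 P2=NH1
Op 9: best P0=NH2 P1=NH2 P2=NH1
Op 10: best P0=NH2 P1=NH2 P2=NH1
Op 11: best P0=NH1 P1=NH2 P2=NH1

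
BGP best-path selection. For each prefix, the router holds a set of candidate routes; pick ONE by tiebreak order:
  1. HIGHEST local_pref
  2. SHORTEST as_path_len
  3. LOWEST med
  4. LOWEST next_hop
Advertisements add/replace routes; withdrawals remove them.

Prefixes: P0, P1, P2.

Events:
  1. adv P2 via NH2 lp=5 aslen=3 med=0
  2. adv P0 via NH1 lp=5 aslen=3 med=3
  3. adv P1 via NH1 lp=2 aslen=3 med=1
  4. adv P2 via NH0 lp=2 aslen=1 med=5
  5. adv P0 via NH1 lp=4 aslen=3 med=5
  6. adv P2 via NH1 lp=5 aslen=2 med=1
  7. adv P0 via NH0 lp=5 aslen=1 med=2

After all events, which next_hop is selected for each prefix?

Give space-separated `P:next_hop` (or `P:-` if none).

Answer: P0:NH0 P1:NH1 P2:NH1

Derivation:
Op 1: best P0=- P1=- P2=NH2
Op 2: best P0=NH1 P1=- P2=NH2
Op 3: best P0=NH1 P1=NH1 P2=NH2
Op 4: best P0=NH1 P1=NH1 P2=NH2
Op 5: best P0=NH1 P1=NH1 P2=NH2
Op 6: best P0=NH1 P1=NH1 P2=NH1
Op 7: best P0=NH0 P1=NH1 P2=NH1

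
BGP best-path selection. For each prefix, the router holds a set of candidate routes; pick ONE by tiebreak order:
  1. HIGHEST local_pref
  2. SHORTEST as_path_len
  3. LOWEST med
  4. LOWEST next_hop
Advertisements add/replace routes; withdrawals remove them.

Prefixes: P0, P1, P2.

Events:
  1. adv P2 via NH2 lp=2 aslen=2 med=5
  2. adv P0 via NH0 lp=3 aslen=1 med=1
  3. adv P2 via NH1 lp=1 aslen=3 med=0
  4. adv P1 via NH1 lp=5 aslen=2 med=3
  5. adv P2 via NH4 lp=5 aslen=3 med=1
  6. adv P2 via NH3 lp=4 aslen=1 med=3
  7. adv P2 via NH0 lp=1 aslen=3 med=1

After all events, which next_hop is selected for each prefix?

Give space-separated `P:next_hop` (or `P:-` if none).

Answer: P0:NH0 P1:NH1 P2:NH4

Derivation:
Op 1: best P0=- P1=- P2=NH2
Op 2: best P0=NH0 P1=- P2=NH2
Op 3: best P0=NH0 P1=- P2=NH2
Op 4: best P0=NH0 P1=NH1 P2=NH2
Op 5: best P0=NH0 P1=NH1 P2=NH4
Op 6: best P0=NH0 P1=NH1 P2=NH4
Op 7: best P0=NH0 P1=NH1 P2=NH4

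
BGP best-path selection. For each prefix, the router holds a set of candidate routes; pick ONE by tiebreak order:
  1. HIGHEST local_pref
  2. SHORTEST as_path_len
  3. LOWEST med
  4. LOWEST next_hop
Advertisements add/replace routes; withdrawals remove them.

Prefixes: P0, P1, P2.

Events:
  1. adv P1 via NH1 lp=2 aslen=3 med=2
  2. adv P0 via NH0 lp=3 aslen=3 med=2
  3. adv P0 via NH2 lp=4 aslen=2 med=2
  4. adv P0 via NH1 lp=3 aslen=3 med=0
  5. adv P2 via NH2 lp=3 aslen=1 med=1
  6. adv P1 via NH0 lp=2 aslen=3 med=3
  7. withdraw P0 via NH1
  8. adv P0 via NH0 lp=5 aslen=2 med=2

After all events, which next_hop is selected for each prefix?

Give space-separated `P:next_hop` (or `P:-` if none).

Op 1: best P0=- P1=NH1 P2=-
Op 2: best P0=NH0 P1=NH1 P2=-
Op 3: best P0=NH2 P1=NH1 P2=-
Op 4: best P0=NH2 P1=NH1 P2=-
Op 5: best P0=NH2 P1=NH1 P2=NH2
Op 6: best P0=NH2 P1=NH1 P2=NH2
Op 7: best P0=NH2 P1=NH1 P2=NH2
Op 8: best P0=NH0 P1=NH1 P2=NH2

Answer: P0:NH0 P1:NH1 P2:NH2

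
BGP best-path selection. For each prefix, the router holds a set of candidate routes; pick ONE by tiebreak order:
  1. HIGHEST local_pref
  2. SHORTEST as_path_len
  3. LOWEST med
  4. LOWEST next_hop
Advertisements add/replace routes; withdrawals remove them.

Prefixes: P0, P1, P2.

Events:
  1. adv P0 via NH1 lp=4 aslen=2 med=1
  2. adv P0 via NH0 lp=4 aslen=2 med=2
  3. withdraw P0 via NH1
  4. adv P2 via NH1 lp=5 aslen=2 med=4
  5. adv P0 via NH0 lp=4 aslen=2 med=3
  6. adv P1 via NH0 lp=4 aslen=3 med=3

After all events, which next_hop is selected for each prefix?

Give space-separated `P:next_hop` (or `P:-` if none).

Answer: P0:NH0 P1:NH0 P2:NH1

Derivation:
Op 1: best P0=NH1 P1=- P2=-
Op 2: best P0=NH1 P1=- P2=-
Op 3: best P0=NH0 P1=- P2=-
Op 4: best P0=NH0 P1=- P2=NH1
Op 5: best P0=NH0 P1=- P2=NH1
Op 6: best P0=NH0 P1=NH0 P2=NH1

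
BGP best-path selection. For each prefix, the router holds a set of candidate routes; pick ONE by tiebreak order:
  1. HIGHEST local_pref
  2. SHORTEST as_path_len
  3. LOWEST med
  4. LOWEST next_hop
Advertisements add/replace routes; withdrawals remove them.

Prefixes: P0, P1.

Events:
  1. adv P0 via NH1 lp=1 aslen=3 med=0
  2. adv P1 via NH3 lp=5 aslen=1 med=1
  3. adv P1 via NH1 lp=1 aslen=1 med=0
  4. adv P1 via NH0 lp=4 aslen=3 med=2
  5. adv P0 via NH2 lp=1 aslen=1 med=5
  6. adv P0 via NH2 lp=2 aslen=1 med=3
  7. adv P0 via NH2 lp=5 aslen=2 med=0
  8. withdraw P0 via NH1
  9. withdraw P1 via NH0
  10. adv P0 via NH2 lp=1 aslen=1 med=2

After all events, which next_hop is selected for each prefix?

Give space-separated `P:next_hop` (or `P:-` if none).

Op 1: best P0=NH1 P1=-
Op 2: best P0=NH1 P1=NH3
Op 3: best P0=NH1 P1=NH3
Op 4: best P0=NH1 P1=NH3
Op 5: best P0=NH2 P1=NH3
Op 6: best P0=NH2 P1=NH3
Op 7: best P0=NH2 P1=NH3
Op 8: best P0=NH2 P1=NH3
Op 9: best P0=NH2 P1=NH3
Op 10: best P0=NH2 P1=NH3

Answer: P0:NH2 P1:NH3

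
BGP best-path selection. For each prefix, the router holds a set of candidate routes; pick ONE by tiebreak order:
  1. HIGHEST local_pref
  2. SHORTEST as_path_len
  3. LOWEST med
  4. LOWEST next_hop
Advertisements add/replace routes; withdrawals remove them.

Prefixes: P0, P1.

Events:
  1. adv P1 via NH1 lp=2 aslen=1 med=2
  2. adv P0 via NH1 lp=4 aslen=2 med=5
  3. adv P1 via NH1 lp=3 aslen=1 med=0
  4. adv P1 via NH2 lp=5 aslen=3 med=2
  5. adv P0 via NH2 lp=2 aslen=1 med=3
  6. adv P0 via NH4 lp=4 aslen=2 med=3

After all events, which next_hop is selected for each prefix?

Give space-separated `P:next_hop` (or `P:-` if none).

Answer: P0:NH4 P1:NH2

Derivation:
Op 1: best P0=- P1=NH1
Op 2: best P0=NH1 P1=NH1
Op 3: best P0=NH1 P1=NH1
Op 4: best P0=NH1 P1=NH2
Op 5: best P0=NH1 P1=NH2
Op 6: best P0=NH4 P1=NH2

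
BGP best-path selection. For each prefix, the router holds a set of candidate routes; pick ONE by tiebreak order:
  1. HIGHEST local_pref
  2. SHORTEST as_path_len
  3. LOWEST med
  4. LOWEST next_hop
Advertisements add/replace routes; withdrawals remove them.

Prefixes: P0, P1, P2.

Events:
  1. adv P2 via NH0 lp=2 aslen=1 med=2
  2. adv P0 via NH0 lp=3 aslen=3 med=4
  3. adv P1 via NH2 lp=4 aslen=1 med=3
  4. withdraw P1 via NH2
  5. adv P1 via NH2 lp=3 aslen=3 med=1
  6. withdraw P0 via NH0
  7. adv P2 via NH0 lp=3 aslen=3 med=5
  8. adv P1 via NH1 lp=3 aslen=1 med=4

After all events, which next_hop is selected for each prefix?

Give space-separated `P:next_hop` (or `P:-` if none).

Answer: P0:- P1:NH1 P2:NH0

Derivation:
Op 1: best P0=- P1=- P2=NH0
Op 2: best P0=NH0 P1=- P2=NH0
Op 3: best P0=NH0 P1=NH2 P2=NH0
Op 4: best P0=NH0 P1=- P2=NH0
Op 5: best P0=NH0 P1=NH2 P2=NH0
Op 6: best P0=- P1=NH2 P2=NH0
Op 7: best P0=- P1=NH2 P2=NH0
Op 8: best P0=- P1=NH1 P2=NH0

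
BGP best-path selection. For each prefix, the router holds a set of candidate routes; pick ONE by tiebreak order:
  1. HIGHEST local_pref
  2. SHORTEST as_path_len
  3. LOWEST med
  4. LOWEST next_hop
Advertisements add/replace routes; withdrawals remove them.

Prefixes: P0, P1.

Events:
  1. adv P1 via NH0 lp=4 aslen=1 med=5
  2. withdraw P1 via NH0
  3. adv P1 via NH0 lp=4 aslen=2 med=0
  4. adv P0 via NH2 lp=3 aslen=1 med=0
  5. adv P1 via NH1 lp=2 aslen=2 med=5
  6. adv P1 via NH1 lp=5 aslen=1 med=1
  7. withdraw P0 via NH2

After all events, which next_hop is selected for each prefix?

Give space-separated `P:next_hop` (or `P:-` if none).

Op 1: best P0=- P1=NH0
Op 2: best P0=- P1=-
Op 3: best P0=- P1=NH0
Op 4: best P0=NH2 P1=NH0
Op 5: best P0=NH2 P1=NH0
Op 6: best P0=NH2 P1=NH1
Op 7: best P0=- P1=NH1

Answer: P0:- P1:NH1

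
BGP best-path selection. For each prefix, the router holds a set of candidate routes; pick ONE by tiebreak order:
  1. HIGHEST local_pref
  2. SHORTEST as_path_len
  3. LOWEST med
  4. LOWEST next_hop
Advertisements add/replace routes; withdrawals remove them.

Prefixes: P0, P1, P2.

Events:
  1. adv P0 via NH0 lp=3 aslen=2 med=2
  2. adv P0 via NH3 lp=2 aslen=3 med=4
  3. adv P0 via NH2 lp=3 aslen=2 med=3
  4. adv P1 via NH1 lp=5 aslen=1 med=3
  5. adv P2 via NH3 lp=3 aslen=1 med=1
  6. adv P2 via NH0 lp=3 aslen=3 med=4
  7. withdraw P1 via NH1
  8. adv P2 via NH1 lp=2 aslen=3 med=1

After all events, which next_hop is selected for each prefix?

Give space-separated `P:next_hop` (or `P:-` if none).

Op 1: best P0=NH0 P1=- P2=-
Op 2: best P0=NH0 P1=- P2=-
Op 3: best P0=NH0 P1=- P2=-
Op 4: best P0=NH0 P1=NH1 P2=-
Op 5: best P0=NH0 P1=NH1 P2=NH3
Op 6: best P0=NH0 P1=NH1 P2=NH3
Op 7: best P0=NH0 P1=- P2=NH3
Op 8: best P0=NH0 P1=- P2=NH3

Answer: P0:NH0 P1:- P2:NH3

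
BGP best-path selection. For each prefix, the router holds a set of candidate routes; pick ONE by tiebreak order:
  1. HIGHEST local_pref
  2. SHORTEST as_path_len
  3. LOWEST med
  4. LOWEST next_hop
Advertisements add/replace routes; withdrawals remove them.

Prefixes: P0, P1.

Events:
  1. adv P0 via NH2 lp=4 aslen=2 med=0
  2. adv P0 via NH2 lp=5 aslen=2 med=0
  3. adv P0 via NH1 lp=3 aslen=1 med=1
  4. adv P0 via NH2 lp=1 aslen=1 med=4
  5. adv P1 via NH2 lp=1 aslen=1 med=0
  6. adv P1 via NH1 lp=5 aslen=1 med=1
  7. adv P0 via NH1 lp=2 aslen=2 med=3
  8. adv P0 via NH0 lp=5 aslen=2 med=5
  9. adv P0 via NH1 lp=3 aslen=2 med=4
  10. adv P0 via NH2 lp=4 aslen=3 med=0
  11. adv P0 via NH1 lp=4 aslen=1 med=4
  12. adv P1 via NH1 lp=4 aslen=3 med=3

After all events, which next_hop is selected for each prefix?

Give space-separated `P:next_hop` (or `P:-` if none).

Answer: P0:NH0 P1:NH1

Derivation:
Op 1: best P0=NH2 P1=-
Op 2: best P0=NH2 P1=-
Op 3: best P0=NH2 P1=-
Op 4: best P0=NH1 P1=-
Op 5: best P0=NH1 P1=NH2
Op 6: best P0=NH1 P1=NH1
Op 7: best P0=NH1 P1=NH1
Op 8: best P0=NH0 P1=NH1
Op 9: best P0=NH0 P1=NH1
Op 10: best P0=NH0 P1=NH1
Op 11: best P0=NH0 P1=NH1
Op 12: best P0=NH0 P1=NH1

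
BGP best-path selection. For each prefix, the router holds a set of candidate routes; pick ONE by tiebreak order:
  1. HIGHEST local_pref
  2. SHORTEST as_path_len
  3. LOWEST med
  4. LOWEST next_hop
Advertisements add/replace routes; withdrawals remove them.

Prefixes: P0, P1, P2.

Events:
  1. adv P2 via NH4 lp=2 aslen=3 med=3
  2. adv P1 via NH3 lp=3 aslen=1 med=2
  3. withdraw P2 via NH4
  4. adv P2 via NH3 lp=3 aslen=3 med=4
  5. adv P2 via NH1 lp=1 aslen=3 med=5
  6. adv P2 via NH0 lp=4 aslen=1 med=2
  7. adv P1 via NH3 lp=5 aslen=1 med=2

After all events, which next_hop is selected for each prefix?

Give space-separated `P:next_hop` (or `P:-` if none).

Op 1: best P0=- P1=- P2=NH4
Op 2: best P0=- P1=NH3 P2=NH4
Op 3: best P0=- P1=NH3 P2=-
Op 4: best P0=- P1=NH3 P2=NH3
Op 5: best P0=- P1=NH3 P2=NH3
Op 6: best P0=- P1=NH3 P2=NH0
Op 7: best P0=- P1=NH3 P2=NH0

Answer: P0:- P1:NH3 P2:NH0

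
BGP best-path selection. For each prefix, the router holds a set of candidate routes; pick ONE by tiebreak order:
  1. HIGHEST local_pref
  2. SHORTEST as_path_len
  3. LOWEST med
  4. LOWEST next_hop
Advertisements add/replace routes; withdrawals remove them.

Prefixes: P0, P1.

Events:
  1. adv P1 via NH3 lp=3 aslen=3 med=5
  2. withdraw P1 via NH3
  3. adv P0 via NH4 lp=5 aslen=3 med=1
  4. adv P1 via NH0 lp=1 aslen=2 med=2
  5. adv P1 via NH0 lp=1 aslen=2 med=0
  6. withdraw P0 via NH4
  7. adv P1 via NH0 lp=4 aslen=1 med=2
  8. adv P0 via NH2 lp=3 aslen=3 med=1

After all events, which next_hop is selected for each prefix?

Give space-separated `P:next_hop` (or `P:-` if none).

Op 1: best P0=- P1=NH3
Op 2: best P0=- P1=-
Op 3: best P0=NH4 P1=-
Op 4: best P0=NH4 P1=NH0
Op 5: best P0=NH4 P1=NH0
Op 6: best P0=- P1=NH0
Op 7: best P0=- P1=NH0
Op 8: best P0=NH2 P1=NH0

Answer: P0:NH2 P1:NH0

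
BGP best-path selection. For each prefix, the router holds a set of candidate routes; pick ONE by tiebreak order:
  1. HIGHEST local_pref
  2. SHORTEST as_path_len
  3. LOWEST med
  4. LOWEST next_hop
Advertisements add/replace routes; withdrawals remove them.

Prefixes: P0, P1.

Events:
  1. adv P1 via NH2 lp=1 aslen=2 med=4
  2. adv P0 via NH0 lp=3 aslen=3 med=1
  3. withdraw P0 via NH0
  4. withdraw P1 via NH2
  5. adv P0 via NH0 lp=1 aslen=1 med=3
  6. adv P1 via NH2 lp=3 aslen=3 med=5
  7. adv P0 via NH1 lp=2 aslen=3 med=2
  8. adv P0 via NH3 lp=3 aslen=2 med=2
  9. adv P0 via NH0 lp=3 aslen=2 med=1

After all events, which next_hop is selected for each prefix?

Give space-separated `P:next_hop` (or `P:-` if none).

Op 1: best P0=- P1=NH2
Op 2: best P0=NH0 P1=NH2
Op 3: best P0=- P1=NH2
Op 4: best P0=- P1=-
Op 5: best P0=NH0 P1=-
Op 6: best P0=NH0 P1=NH2
Op 7: best P0=NH1 P1=NH2
Op 8: best P0=NH3 P1=NH2
Op 9: best P0=NH0 P1=NH2

Answer: P0:NH0 P1:NH2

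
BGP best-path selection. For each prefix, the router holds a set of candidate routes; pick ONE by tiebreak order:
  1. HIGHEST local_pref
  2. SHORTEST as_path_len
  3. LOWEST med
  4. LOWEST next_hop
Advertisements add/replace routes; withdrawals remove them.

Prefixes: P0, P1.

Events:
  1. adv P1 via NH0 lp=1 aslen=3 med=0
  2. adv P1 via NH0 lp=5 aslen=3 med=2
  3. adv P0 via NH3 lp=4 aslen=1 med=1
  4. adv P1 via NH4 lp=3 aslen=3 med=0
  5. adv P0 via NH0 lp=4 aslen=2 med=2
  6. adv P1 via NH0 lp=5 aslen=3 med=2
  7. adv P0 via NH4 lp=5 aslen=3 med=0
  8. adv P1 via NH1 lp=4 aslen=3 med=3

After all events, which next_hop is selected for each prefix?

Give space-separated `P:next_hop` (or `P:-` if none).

Answer: P0:NH4 P1:NH0

Derivation:
Op 1: best P0=- P1=NH0
Op 2: best P0=- P1=NH0
Op 3: best P0=NH3 P1=NH0
Op 4: best P0=NH3 P1=NH0
Op 5: best P0=NH3 P1=NH0
Op 6: best P0=NH3 P1=NH0
Op 7: best P0=NH4 P1=NH0
Op 8: best P0=NH4 P1=NH0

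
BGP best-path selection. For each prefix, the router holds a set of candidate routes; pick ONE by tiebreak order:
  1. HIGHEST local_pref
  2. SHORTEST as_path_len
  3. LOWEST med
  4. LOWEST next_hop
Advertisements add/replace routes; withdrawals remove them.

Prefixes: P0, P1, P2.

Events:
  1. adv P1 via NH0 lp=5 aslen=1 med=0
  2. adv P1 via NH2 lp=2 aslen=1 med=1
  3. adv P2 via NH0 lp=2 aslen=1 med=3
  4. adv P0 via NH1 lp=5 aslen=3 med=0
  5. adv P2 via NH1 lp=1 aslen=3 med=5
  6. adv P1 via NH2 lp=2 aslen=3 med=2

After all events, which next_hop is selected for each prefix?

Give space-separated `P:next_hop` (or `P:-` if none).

Op 1: best P0=- P1=NH0 P2=-
Op 2: best P0=- P1=NH0 P2=-
Op 3: best P0=- P1=NH0 P2=NH0
Op 4: best P0=NH1 P1=NH0 P2=NH0
Op 5: best P0=NH1 P1=NH0 P2=NH0
Op 6: best P0=NH1 P1=NH0 P2=NH0

Answer: P0:NH1 P1:NH0 P2:NH0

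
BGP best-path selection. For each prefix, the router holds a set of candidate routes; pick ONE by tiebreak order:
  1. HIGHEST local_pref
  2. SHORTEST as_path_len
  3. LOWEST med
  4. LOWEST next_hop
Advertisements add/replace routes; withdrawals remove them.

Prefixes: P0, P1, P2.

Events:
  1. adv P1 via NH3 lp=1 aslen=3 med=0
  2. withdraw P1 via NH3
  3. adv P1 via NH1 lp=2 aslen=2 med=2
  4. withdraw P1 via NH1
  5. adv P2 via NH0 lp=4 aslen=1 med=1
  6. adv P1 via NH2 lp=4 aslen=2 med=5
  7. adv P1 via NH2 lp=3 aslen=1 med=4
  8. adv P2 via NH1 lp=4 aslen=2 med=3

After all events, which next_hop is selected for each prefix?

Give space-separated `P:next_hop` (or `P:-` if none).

Answer: P0:- P1:NH2 P2:NH0

Derivation:
Op 1: best P0=- P1=NH3 P2=-
Op 2: best P0=- P1=- P2=-
Op 3: best P0=- P1=NH1 P2=-
Op 4: best P0=- P1=- P2=-
Op 5: best P0=- P1=- P2=NH0
Op 6: best P0=- P1=NH2 P2=NH0
Op 7: best P0=- P1=NH2 P2=NH0
Op 8: best P0=- P1=NH2 P2=NH0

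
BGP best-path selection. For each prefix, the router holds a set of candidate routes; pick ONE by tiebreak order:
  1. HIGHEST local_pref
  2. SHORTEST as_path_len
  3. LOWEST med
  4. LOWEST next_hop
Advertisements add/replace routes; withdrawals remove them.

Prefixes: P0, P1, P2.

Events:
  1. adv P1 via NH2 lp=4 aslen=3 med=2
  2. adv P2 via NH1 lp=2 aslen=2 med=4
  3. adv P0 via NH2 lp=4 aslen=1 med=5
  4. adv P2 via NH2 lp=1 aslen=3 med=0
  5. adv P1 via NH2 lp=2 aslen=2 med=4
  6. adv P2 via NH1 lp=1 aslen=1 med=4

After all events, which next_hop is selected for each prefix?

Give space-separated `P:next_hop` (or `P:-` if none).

Answer: P0:NH2 P1:NH2 P2:NH1

Derivation:
Op 1: best P0=- P1=NH2 P2=-
Op 2: best P0=- P1=NH2 P2=NH1
Op 3: best P0=NH2 P1=NH2 P2=NH1
Op 4: best P0=NH2 P1=NH2 P2=NH1
Op 5: best P0=NH2 P1=NH2 P2=NH1
Op 6: best P0=NH2 P1=NH2 P2=NH1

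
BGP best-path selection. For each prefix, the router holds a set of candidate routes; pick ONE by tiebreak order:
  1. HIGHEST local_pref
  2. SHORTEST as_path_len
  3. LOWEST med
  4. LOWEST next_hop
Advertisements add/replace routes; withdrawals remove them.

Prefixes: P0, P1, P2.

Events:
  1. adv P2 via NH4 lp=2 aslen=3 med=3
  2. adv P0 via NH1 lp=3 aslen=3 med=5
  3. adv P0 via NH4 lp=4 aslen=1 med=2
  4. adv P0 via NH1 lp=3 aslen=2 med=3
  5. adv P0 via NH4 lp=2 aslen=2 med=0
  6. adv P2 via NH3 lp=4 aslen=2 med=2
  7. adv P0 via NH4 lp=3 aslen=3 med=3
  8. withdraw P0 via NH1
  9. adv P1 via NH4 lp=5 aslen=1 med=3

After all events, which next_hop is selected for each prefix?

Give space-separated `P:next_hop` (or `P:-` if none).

Op 1: best P0=- P1=- P2=NH4
Op 2: best P0=NH1 P1=- P2=NH4
Op 3: best P0=NH4 P1=- P2=NH4
Op 4: best P0=NH4 P1=- P2=NH4
Op 5: best P0=NH1 P1=- P2=NH4
Op 6: best P0=NH1 P1=- P2=NH3
Op 7: best P0=NH1 P1=- P2=NH3
Op 8: best P0=NH4 P1=- P2=NH3
Op 9: best P0=NH4 P1=NH4 P2=NH3

Answer: P0:NH4 P1:NH4 P2:NH3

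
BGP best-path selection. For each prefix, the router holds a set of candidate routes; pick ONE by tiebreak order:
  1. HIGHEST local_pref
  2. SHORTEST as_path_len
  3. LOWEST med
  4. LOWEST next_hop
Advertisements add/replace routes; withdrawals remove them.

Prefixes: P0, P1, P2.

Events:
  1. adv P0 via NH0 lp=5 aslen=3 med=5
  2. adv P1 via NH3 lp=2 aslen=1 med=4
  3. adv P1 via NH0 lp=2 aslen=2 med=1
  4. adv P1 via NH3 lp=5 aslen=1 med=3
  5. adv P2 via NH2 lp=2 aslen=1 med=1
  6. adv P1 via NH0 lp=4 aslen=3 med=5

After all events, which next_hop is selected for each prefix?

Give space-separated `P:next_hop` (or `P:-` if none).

Answer: P0:NH0 P1:NH3 P2:NH2

Derivation:
Op 1: best P0=NH0 P1=- P2=-
Op 2: best P0=NH0 P1=NH3 P2=-
Op 3: best P0=NH0 P1=NH3 P2=-
Op 4: best P0=NH0 P1=NH3 P2=-
Op 5: best P0=NH0 P1=NH3 P2=NH2
Op 6: best P0=NH0 P1=NH3 P2=NH2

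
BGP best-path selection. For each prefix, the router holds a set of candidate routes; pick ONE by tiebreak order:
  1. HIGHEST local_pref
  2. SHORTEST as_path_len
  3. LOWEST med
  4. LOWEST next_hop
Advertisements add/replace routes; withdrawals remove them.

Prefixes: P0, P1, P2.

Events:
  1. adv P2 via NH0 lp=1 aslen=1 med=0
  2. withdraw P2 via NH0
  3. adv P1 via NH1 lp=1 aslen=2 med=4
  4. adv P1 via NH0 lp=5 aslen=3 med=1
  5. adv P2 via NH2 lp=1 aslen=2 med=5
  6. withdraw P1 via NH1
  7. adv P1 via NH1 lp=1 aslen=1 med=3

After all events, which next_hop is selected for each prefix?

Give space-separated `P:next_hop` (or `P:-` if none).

Answer: P0:- P1:NH0 P2:NH2

Derivation:
Op 1: best P0=- P1=- P2=NH0
Op 2: best P0=- P1=- P2=-
Op 3: best P0=- P1=NH1 P2=-
Op 4: best P0=- P1=NH0 P2=-
Op 5: best P0=- P1=NH0 P2=NH2
Op 6: best P0=- P1=NH0 P2=NH2
Op 7: best P0=- P1=NH0 P2=NH2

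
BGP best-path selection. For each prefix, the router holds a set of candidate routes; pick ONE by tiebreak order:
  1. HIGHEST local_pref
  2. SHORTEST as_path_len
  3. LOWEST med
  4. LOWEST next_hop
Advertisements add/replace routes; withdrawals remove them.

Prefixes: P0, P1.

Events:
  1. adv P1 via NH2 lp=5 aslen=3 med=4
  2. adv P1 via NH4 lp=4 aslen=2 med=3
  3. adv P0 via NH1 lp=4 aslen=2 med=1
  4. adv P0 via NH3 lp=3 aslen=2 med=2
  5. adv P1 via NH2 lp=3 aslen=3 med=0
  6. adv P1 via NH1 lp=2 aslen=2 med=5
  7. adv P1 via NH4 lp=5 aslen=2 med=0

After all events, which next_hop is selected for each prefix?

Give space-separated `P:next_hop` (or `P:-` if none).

Answer: P0:NH1 P1:NH4

Derivation:
Op 1: best P0=- P1=NH2
Op 2: best P0=- P1=NH2
Op 3: best P0=NH1 P1=NH2
Op 4: best P0=NH1 P1=NH2
Op 5: best P0=NH1 P1=NH4
Op 6: best P0=NH1 P1=NH4
Op 7: best P0=NH1 P1=NH4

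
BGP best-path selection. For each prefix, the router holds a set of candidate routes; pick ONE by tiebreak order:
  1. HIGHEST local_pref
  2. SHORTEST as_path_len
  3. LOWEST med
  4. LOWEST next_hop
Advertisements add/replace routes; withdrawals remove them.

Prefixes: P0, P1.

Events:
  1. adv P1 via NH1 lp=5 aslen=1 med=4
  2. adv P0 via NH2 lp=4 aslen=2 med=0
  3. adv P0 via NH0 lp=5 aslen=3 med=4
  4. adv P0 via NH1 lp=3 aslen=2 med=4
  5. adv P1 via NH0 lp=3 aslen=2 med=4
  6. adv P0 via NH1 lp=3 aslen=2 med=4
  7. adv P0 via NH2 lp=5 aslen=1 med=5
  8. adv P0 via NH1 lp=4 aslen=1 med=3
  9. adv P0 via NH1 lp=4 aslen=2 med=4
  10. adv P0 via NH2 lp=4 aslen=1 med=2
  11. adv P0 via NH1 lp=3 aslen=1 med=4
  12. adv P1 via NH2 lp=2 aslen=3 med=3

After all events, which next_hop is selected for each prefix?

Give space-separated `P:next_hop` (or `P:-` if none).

Op 1: best P0=- P1=NH1
Op 2: best P0=NH2 P1=NH1
Op 3: best P0=NH0 P1=NH1
Op 4: best P0=NH0 P1=NH1
Op 5: best P0=NH0 P1=NH1
Op 6: best P0=NH0 P1=NH1
Op 7: best P0=NH2 P1=NH1
Op 8: best P0=NH2 P1=NH1
Op 9: best P0=NH2 P1=NH1
Op 10: best P0=NH0 P1=NH1
Op 11: best P0=NH0 P1=NH1
Op 12: best P0=NH0 P1=NH1

Answer: P0:NH0 P1:NH1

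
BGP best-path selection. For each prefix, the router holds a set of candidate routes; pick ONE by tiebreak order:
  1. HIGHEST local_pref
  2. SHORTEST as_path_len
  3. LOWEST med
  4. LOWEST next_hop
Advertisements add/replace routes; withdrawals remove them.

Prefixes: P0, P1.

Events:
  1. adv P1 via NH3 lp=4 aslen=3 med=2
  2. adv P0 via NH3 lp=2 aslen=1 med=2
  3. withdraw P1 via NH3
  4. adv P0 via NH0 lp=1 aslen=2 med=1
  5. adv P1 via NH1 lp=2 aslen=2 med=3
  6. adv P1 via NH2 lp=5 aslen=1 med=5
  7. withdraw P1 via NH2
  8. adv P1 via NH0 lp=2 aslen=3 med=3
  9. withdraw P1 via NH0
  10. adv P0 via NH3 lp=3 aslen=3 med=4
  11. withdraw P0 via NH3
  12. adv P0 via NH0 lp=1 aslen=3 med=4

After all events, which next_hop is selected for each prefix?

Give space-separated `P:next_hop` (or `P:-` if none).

Op 1: best P0=- P1=NH3
Op 2: best P0=NH3 P1=NH3
Op 3: best P0=NH3 P1=-
Op 4: best P0=NH3 P1=-
Op 5: best P0=NH3 P1=NH1
Op 6: best P0=NH3 P1=NH2
Op 7: best P0=NH3 P1=NH1
Op 8: best P0=NH3 P1=NH1
Op 9: best P0=NH3 P1=NH1
Op 10: best P0=NH3 P1=NH1
Op 11: best P0=NH0 P1=NH1
Op 12: best P0=NH0 P1=NH1

Answer: P0:NH0 P1:NH1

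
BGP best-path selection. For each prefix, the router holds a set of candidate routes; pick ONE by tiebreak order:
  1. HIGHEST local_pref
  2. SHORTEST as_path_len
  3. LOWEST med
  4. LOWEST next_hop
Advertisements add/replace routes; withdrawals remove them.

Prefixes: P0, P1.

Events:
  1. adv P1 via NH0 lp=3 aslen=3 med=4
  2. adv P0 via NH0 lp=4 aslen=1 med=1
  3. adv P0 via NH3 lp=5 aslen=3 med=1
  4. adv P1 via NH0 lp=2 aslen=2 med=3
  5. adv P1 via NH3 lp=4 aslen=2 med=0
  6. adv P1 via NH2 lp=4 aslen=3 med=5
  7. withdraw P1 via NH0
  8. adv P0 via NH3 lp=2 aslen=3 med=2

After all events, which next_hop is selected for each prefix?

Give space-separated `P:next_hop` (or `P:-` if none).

Op 1: best P0=- P1=NH0
Op 2: best P0=NH0 P1=NH0
Op 3: best P0=NH3 P1=NH0
Op 4: best P0=NH3 P1=NH0
Op 5: best P0=NH3 P1=NH3
Op 6: best P0=NH3 P1=NH3
Op 7: best P0=NH3 P1=NH3
Op 8: best P0=NH0 P1=NH3

Answer: P0:NH0 P1:NH3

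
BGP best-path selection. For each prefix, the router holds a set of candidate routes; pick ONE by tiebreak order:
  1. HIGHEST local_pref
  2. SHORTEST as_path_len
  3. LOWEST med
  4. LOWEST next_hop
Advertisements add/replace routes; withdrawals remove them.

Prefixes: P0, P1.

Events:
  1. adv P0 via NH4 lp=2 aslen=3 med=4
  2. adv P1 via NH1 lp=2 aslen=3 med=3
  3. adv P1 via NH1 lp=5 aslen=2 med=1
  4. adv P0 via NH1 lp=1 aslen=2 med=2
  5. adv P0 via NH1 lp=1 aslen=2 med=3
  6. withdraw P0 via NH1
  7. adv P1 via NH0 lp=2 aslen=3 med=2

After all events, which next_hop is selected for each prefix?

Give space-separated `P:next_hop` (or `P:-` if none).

Op 1: best P0=NH4 P1=-
Op 2: best P0=NH4 P1=NH1
Op 3: best P0=NH4 P1=NH1
Op 4: best P0=NH4 P1=NH1
Op 5: best P0=NH4 P1=NH1
Op 6: best P0=NH4 P1=NH1
Op 7: best P0=NH4 P1=NH1

Answer: P0:NH4 P1:NH1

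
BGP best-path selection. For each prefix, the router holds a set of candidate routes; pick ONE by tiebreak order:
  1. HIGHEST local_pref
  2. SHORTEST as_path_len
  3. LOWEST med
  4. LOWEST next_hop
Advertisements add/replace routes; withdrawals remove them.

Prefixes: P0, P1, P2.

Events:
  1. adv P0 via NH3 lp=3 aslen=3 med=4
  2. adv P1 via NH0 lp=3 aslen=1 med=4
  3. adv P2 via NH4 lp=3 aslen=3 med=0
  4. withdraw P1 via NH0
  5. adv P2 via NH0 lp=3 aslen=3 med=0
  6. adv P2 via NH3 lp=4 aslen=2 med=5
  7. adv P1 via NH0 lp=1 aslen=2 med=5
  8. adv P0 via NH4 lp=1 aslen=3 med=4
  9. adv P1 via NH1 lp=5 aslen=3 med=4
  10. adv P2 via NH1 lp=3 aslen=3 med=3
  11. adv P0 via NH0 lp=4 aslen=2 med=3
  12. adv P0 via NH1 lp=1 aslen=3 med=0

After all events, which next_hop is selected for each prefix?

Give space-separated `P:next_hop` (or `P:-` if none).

Op 1: best P0=NH3 P1=- P2=-
Op 2: best P0=NH3 P1=NH0 P2=-
Op 3: best P0=NH3 P1=NH0 P2=NH4
Op 4: best P0=NH3 P1=- P2=NH4
Op 5: best P0=NH3 P1=- P2=NH0
Op 6: best P0=NH3 P1=- P2=NH3
Op 7: best P0=NH3 P1=NH0 P2=NH3
Op 8: best P0=NH3 P1=NH0 P2=NH3
Op 9: best P0=NH3 P1=NH1 P2=NH3
Op 10: best P0=NH3 P1=NH1 P2=NH3
Op 11: best P0=NH0 P1=NH1 P2=NH3
Op 12: best P0=NH0 P1=NH1 P2=NH3

Answer: P0:NH0 P1:NH1 P2:NH3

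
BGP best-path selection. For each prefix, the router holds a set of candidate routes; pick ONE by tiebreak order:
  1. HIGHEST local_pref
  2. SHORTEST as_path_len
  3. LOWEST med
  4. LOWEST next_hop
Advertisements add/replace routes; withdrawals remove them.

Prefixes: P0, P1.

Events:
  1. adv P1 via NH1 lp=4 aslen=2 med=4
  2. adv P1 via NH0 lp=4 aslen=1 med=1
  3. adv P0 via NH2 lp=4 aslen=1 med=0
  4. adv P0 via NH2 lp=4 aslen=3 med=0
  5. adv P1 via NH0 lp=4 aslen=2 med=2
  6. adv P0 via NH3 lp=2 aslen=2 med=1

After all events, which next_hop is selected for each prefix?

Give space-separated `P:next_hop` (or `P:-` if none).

Answer: P0:NH2 P1:NH0

Derivation:
Op 1: best P0=- P1=NH1
Op 2: best P0=- P1=NH0
Op 3: best P0=NH2 P1=NH0
Op 4: best P0=NH2 P1=NH0
Op 5: best P0=NH2 P1=NH0
Op 6: best P0=NH2 P1=NH0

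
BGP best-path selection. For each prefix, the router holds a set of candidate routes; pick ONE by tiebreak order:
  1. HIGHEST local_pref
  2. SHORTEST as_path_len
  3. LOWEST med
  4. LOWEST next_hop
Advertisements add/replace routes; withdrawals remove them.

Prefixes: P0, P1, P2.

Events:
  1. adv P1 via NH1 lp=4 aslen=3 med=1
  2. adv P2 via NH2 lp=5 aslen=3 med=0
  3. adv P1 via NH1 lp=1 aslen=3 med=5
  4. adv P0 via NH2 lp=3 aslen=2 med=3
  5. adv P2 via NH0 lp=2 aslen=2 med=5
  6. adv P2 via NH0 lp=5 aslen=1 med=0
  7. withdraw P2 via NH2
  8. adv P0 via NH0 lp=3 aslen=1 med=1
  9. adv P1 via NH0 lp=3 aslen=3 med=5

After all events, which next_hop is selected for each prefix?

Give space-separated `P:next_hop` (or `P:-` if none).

Op 1: best P0=- P1=NH1 P2=-
Op 2: best P0=- P1=NH1 P2=NH2
Op 3: best P0=- P1=NH1 P2=NH2
Op 4: best P0=NH2 P1=NH1 P2=NH2
Op 5: best P0=NH2 P1=NH1 P2=NH2
Op 6: best P0=NH2 P1=NH1 P2=NH0
Op 7: best P0=NH2 P1=NH1 P2=NH0
Op 8: best P0=NH0 P1=NH1 P2=NH0
Op 9: best P0=NH0 P1=NH0 P2=NH0

Answer: P0:NH0 P1:NH0 P2:NH0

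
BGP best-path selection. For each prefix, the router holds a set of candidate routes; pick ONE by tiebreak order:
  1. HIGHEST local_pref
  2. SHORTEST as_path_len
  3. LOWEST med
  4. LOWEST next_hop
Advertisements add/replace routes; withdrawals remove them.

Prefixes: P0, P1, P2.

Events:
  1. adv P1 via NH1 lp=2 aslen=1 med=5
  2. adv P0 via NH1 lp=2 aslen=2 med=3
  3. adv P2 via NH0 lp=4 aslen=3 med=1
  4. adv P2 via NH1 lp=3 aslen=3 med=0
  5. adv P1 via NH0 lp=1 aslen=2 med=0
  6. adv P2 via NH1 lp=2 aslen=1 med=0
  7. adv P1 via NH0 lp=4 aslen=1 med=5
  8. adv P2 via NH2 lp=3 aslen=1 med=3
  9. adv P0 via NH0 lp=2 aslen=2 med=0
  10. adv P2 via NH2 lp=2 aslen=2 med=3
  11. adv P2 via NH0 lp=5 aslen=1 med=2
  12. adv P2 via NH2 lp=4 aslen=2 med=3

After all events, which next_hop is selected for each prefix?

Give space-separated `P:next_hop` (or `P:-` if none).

Op 1: best P0=- P1=NH1 P2=-
Op 2: best P0=NH1 P1=NH1 P2=-
Op 3: best P0=NH1 P1=NH1 P2=NH0
Op 4: best P0=NH1 P1=NH1 P2=NH0
Op 5: best P0=NH1 P1=NH1 P2=NH0
Op 6: best P0=NH1 P1=NH1 P2=NH0
Op 7: best P0=NH1 P1=NH0 P2=NH0
Op 8: best P0=NH1 P1=NH0 P2=NH0
Op 9: best P0=NH0 P1=NH0 P2=NH0
Op 10: best P0=NH0 P1=NH0 P2=NH0
Op 11: best P0=NH0 P1=NH0 P2=NH0
Op 12: best P0=NH0 P1=NH0 P2=NH0

Answer: P0:NH0 P1:NH0 P2:NH0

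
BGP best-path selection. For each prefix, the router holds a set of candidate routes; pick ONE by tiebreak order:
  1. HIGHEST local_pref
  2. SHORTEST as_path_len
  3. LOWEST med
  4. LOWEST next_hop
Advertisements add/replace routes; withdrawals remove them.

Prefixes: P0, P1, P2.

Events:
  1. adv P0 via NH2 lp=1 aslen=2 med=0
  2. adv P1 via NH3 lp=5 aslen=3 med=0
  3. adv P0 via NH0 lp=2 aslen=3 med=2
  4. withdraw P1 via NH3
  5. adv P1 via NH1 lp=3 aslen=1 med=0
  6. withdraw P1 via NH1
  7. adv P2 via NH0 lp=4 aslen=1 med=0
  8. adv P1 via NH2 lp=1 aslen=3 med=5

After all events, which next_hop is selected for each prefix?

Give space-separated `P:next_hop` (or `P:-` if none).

Op 1: best P0=NH2 P1=- P2=-
Op 2: best P0=NH2 P1=NH3 P2=-
Op 3: best P0=NH0 P1=NH3 P2=-
Op 4: best P0=NH0 P1=- P2=-
Op 5: best P0=NH0 P1=NH1 P2=-
Op 6: best P0=NH0 P1=- P2=-
Op 7: best P0=NH0 P1=- P2=NH0
Op 8: best P0=NH0 P1=NH2 P2=NH0

Answer: P0:NH0 P1:NH2 P2:NH0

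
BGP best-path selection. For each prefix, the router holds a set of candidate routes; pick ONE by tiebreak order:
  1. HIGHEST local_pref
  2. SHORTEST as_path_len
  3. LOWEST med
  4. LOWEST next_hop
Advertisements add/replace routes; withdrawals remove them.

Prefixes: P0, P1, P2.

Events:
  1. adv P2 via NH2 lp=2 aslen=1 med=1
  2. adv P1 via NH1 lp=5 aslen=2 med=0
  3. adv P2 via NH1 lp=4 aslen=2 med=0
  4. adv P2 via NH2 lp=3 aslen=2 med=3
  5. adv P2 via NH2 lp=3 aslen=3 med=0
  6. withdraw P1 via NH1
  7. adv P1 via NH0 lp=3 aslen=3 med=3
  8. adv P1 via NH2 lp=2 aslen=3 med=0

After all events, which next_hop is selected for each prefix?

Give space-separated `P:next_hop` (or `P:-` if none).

Answer: P0:- P1:NH0 P2:NH1

Derivation:
Op 1: best P0=- P1=- P2=NH2
Op 2: best P0=- P1=NH1 P2=NH2
Op 3: best P0=- P1=NH1 P2=NH1
Op 4: best P0=- P1=NH1 P2=NH1
Op 5: best P0=- P1=NH1 P2=NH1
Op 6: best P0=- P1=- P2=NH1
Op 7: best P0=- P1=NH0 P2=NH1
Op 8: best P0=- P1=NH0 P2=NH1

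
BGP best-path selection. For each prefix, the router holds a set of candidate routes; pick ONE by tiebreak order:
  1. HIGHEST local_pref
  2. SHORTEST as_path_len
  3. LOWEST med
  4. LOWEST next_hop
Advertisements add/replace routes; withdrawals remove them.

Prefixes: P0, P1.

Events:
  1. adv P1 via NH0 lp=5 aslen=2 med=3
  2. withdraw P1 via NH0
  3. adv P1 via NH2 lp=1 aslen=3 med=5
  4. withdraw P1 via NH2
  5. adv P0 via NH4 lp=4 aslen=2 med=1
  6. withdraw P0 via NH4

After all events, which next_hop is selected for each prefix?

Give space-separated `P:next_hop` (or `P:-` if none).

Answer: P0:- P1:-

Derivation:
Op 1: best P0=- P1=NH0
Op 2: best P0=- P1=-
Op 3: best P0=- P1=NH2
Op 4: best P0=- P1=-
Op 5: best P0=NH4 P1=-
Op 6: best P0=- P1=-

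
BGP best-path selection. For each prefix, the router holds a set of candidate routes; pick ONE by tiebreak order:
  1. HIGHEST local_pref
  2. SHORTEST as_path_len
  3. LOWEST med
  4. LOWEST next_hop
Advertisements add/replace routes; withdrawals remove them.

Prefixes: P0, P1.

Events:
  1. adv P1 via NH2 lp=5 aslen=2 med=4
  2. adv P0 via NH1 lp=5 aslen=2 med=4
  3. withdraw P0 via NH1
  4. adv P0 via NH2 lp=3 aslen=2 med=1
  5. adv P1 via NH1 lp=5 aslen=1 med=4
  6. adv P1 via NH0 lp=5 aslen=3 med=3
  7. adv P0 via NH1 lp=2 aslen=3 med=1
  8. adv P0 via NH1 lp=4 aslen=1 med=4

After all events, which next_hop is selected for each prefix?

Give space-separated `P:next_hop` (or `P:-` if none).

Answer: P0:NH1 P1:NH1

Derivation:
Op 1: best P0=- P1=NH2
Op 2: best P0=NH1 P1=NH2
Op 3: best P0=- P1=NH2
Op 4: best P0=NH2 P1=NH2
Op 5: best P0=NH2 P1=NH1
Op 6: best P0=NH2 P1=NH1
Op 7: best P0=NH2 P1=NH1
Op 8: best P0=NH1 P1=NH1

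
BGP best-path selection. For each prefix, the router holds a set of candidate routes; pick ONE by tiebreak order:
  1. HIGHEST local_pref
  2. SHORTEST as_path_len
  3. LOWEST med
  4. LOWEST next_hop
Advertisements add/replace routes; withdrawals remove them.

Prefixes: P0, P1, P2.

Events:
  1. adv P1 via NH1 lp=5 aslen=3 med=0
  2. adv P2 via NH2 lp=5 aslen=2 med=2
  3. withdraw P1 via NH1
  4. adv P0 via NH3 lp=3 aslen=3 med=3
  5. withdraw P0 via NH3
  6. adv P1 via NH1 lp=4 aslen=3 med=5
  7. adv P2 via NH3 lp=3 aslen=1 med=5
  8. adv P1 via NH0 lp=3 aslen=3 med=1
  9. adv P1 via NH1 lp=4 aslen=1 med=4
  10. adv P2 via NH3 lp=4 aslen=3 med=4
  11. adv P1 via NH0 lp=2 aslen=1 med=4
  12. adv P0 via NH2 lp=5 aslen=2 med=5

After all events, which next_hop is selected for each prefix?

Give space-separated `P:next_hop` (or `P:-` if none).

Op 1: best P0=- P1=NH1 P2=-
Op 2: best P0=- P1=NH1 P2=NH2
Op 3: best P0=- P1=- P2=NH2
Op 4: best P0=NH3 P1=- P2=NH2
Op 5: best P0=- P1=- P2=NH2
Op 6: best P0=- P1=NH1 P2=NH2
Op 7: best P0=- P1=NH1 P2=NH2
Op 8: best P0=- P1=NH1 P2=NH2
Op 9: best P0=- P1=NH1 P2=NH2
Op 10: best P0=- P1=NH1 P2=NH2
Op 11: best P0=- P1=NH1 P2=NH2
Op 12: best P0=NH2 P1=NH1 P2=NH2

Answer: P0:NH2 P1:NH1 P2:NH2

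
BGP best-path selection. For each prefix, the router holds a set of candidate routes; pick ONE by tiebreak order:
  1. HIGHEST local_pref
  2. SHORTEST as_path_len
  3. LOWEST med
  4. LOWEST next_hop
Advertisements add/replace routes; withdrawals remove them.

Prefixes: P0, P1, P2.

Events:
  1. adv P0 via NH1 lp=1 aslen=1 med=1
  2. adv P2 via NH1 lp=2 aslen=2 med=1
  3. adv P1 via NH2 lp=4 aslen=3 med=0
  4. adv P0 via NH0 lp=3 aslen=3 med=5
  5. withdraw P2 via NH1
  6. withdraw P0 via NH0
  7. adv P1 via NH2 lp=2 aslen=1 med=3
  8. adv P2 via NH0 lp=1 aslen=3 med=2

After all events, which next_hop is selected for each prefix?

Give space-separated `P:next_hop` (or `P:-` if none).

Op 1: best P0=NH1 P1=- P2=-
Op 2: best P0=NH1 P1=- P2=NH1
Op 3: best P0=NH1 P1=NH2 P2=NH1
Op 4: best P0=NH0 P1=NH2 P2=NH1
Op 5: best P0=NH0 P1=NH2 P2=-
Op 6: best P0=NH1 P1=NH2 P2=-
Op 7: best P0=NH1 P1=NH2 P2=-
Op 8: best P0=NH1 P1=NH2 P2=NH0

Answer: P0:NH1 P1:NH2 P2:NH0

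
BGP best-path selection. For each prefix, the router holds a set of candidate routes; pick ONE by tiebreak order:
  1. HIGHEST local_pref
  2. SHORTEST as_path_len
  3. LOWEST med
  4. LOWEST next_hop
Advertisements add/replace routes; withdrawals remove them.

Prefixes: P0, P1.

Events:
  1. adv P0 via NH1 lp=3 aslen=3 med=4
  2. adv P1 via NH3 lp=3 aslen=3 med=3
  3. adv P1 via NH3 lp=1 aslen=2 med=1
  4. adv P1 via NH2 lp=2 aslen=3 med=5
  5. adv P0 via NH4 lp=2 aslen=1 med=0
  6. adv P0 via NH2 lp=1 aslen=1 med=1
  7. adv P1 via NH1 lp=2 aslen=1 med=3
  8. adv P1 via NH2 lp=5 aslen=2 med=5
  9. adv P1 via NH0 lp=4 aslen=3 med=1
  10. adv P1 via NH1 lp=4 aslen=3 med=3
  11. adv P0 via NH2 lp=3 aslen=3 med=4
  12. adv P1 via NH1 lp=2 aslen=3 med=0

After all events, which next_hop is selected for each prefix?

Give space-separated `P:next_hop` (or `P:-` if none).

Answer: P0:NH1 P1:NH2

Derivation:
Op 1: best P0=NH1 P1=-
Op 2: best P0=NH1 P1=NH3
Op 3: best P0=NH1 P1=NH3
Op 4: best P0=NH1 P1=NH2
Op 5: best P0=NH1 P1=NH2
Op 6: best P0=NH1 P1=NH2
Op 7: best P0=NH1 P1=NH1
Op 8: best P0=NH1 P1=NH2
Op 9: best P0=NH1 P1=NH2
Op 10: best P0=NH1 P1=NH2
Op 11: best P0=NH1 P1=NH2
Op 12: best P0=NH1 P1=NH2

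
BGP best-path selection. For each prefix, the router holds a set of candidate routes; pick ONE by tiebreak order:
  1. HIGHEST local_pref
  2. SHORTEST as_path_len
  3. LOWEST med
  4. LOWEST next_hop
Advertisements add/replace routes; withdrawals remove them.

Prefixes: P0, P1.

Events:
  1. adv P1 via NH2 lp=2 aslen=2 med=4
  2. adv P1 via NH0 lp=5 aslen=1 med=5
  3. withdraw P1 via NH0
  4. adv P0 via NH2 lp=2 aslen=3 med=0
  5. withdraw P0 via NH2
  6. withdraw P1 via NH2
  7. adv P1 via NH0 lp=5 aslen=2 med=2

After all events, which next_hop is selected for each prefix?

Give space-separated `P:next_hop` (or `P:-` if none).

Answer: P0:- P1:NH0

Derivation:
Op 1: best P0=- P1=NH2
Op 2: best P0=- P1=NH0
Op 3: best P0=- P1=NH2
Op 4: best P0=NH2 P1=NH2
Op 5: best P0=- P1=NH2
Op 6: best P0=- P1=-
Op 7: best P0=- P1=NH0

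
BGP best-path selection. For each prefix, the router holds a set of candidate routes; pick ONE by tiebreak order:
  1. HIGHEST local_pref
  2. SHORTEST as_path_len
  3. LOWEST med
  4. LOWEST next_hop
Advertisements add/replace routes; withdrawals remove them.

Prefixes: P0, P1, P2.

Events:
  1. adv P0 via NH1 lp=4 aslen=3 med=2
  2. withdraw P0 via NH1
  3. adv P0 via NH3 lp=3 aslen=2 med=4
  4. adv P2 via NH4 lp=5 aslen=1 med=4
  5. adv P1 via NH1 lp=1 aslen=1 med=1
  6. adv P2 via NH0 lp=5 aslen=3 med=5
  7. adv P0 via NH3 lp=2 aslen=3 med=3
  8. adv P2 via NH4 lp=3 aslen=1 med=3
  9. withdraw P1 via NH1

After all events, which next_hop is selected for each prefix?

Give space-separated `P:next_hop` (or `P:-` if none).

Op 1: best P0=NH1 P1=- P2=-
Op 2: best P0=- P1=- P2=-
Op 3: best P0=NH3 P1=- P2=-
Op 4: best P0=NH3 P1=- P2=NH4
Op 5: best P0=NH3 P1=NH1 P2=NH4
Op 6: best P0=NH3 P1=NH1 P2=NH4
Op 7: best P0=NH3 P1=NH1 P2=NH4
Op 8: best P0=NH3 P1=NH1 P2=NH0
Op 9: best P0=NH3 P1=- P2=NH0

Answer: P0:NH3 P1:- P2:NH0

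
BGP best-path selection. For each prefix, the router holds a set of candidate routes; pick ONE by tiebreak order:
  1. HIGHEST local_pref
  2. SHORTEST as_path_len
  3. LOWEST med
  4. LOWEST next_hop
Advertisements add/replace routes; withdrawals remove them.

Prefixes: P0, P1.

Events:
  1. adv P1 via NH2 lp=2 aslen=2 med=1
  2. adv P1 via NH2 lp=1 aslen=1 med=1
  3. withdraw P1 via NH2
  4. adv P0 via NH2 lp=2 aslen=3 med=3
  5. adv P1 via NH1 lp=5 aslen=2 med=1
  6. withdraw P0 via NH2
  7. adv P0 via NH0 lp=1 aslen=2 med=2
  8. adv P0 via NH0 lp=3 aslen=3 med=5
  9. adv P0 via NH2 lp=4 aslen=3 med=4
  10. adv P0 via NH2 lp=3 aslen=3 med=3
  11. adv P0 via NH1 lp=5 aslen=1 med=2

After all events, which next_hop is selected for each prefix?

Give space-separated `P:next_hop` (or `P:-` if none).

Op 1: best P0=- P1=NH2
Op 2: best P0=- P1=NH2
Op 3: best P0=- P1=-
Op 4: best P0=NH2 P1=-
Op 5: best P0=NH2 P1=NH1
Op 6: best P0=- P1=NH1
Op 7: best P0=NH0 P1=NH1
Op 8: best P0=NH0 P1=NH1
Op 9: best P0=NH2 P1=NH1
Op 10: best P0=NH2 P1=NH1
Op 11: best P0=NH1 P1=NH1

Answer: P0:NH1 P1:NH1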